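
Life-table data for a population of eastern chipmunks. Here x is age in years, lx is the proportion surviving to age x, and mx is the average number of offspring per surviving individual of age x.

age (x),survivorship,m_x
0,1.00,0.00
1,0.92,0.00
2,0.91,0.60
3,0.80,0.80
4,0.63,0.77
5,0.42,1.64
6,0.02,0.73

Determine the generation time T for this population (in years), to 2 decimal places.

lx·mx: 0, 0, 0.546, 0.64, 0.4851, 0.6888, 0.0146 → R0 = 2.3745
x·lx·mx: 0, 0, 1.092, 1.92, 1.9404, 3.444, 0.0876 → Σ = 8.484
T = 8.484 / 2.3745 = 3.572963… → 3.57

3.57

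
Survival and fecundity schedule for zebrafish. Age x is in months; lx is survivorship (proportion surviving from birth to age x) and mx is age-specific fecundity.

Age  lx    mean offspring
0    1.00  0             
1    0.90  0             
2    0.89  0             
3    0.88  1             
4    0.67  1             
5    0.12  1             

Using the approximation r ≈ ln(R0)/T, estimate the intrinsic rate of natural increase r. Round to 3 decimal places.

0.145

R0 = Σ lx·mx = 0 + 0 + 0 + 0.88 + 0.67 + 0.12 = 1.67
Σ x·lx·mx = 5.92; T = 5.92/1.67 = 3.54491…
r ≈ ln(R0)/T = ln(1.67)/3.54491… = 0.14466… → 0.145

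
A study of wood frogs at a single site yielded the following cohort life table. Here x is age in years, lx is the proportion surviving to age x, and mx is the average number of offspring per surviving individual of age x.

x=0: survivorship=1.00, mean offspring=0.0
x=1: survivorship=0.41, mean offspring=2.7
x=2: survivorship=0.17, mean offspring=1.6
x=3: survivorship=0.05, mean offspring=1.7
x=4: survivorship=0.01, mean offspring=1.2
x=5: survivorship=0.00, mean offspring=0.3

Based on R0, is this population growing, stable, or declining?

R0 = Σ lx·mx = 0 + 1.107 + 0.272 + 0.085 + 0.012 + 0 = 1.476
R0 > 1, so the population is growing.

growing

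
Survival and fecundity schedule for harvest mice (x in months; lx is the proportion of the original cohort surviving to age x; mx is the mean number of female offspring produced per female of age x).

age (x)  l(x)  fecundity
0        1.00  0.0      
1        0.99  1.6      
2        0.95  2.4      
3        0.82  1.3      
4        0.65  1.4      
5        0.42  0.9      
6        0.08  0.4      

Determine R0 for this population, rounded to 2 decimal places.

lx·mx by age: 0, 1.584, 2.28, 1.066, 0.91, 0.378, 0.032
R0 = Σ lx·mx = 6.25 → 6.25

6.25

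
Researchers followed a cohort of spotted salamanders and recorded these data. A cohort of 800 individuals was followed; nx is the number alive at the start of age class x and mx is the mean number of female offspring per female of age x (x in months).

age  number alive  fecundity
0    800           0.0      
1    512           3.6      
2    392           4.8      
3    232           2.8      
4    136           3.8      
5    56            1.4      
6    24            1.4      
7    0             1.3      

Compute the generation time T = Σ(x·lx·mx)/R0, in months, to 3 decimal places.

2.042

lx = nx/n0 = nx/800: 1, 0.64, 0.49, 0.29, 0.17, 0.07, 0.03, 0
lx·mx: 0, 2.304, 2.352, 0.812, 0.646, 0.098, 0.042, 0 → R0 = 6.254
x·lx·mx: 0, 2.304, 4.704, 2.436, 2.584, 0.49, 0.252, 0 → Σ = 12.77
T = 12.77 / 6.254 = 2.041893… → 2.042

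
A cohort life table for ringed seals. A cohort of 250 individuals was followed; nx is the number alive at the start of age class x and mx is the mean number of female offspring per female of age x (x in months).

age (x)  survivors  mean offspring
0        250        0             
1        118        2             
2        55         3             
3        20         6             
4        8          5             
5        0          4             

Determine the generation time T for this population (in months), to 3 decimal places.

1.936

lx = nx/n0 = nx/250: 1, 0.472, 0.22, 0.08, 0.032, 0
lx·mx: 0, 0.944, 0.66, 0.48, 0.16, 0 → R0 = 2.244
x·lx·mx: 0, 0.944, 1.32, 1.44, 0.64, 0 → Σ = 4.344
T = 4.344 / 2.244 = 1.935829… → 1.936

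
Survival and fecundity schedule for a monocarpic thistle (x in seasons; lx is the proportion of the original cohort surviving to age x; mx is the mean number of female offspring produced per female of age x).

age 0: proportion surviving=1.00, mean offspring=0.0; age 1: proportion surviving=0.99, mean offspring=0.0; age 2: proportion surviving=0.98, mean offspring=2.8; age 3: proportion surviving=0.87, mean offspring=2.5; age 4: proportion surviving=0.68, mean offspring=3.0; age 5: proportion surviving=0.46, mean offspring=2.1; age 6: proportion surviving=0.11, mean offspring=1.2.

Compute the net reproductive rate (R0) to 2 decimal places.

8.06

lx·mx by age: 0, 0, 2.744, 2.175, 2.04, 0.966, 0.132
R0 = Σ lx·mx = 8.057 → 8.06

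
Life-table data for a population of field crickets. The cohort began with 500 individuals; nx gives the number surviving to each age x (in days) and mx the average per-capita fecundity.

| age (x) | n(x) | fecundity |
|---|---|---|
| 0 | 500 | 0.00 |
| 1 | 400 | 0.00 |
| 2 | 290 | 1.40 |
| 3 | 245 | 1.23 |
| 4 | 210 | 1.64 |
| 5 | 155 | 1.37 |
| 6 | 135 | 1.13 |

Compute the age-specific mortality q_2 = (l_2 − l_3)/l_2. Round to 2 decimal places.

lx = nx/n0 = nx/500: 1, 0.8, 0.58, 0.49, 0.42, 0.31, 0.27
q_2 = (l_2 − l_3) / l_2 = (0.58 − 0.49) / 0.58
     = 0.09 / 0.58 = 0.155172… → 0.16

0.16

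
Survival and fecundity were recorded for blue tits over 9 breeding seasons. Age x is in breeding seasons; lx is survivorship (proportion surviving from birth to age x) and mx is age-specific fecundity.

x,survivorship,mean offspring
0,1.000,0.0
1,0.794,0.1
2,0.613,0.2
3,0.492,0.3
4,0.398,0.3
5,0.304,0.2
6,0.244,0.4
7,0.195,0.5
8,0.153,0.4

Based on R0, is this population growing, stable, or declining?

R0 = Σ lx·mx = 0 + 0.0794 + 0.1226 + 0.1476 + 0.1194 + 0.0608 + 0.0976 + 0.0975 + 0.0612 = 0.7861
R0 < 1, so the population is declining.

declining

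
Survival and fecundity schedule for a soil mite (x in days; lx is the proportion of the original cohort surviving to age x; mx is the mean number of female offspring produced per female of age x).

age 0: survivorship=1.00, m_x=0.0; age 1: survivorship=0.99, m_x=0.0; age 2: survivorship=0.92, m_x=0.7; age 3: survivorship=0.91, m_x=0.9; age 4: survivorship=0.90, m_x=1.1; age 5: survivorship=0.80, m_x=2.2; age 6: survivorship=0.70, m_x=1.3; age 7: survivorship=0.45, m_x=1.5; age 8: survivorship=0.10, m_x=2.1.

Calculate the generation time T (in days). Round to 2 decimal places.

4.72

lx·mx: 0, 0, 0.644, 0.819, 0.99, 1.76, 0.91, 0.675, 0.21 → R0 = 6.008
x·lx·mx: 0, 0, 1.288, 2.457, 3.96, 8.8, 5.46, 4.725, 1.68 → Σ = 28.37
T = 28.37 / 6.008 = 4.722037… → 4.72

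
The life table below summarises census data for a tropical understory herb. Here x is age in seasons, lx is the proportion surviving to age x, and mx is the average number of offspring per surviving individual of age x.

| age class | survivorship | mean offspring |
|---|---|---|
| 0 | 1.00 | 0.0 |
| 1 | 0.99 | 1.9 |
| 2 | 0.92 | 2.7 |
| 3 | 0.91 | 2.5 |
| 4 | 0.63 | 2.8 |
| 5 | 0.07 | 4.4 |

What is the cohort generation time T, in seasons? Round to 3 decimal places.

2.556

lx·mx: 0, 1.881, 2.484, 2.275, 1.764, 0.308 → R0 = 8.712
x·lx·mx: 0, 1.881, 4.968, 6.825, 7.056, 1.54 → Σ = 22.27
T = 22.27 / 8.712 = 2.556244… → 2.556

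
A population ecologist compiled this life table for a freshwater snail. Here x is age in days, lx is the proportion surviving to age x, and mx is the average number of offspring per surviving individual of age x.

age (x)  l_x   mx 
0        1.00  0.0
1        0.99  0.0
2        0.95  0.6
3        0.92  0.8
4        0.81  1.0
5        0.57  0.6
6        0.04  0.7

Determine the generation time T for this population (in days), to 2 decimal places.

3.41

lx·mx: 0, 0, 0.57, 0.736, 0.81, 0.342, 0.028 → R0 = 2.486
x·lx·mx: 0, 0, 1.14, 2.208, 3.24, 1.71, 0.168 → Σ = 8.466
T = 8.466 / 2.486 = 3.405471… → 3.41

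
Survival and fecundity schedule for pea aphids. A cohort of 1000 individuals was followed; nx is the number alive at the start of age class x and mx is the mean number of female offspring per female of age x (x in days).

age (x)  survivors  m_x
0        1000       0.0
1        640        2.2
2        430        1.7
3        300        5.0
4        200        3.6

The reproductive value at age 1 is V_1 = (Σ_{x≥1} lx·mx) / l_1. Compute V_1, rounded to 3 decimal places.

6.811

lx = nx/n0 = nx/1000: 1, 0.64, 0.43, 0.3, 0.2
lx·mx for x ≥ 1: 1.408, 0.731, 1.5, 0.72 → sum = 4.359
V_1 = 4.359 / l_1 = 4.359 / 0.64 = 6.810938… → 6.811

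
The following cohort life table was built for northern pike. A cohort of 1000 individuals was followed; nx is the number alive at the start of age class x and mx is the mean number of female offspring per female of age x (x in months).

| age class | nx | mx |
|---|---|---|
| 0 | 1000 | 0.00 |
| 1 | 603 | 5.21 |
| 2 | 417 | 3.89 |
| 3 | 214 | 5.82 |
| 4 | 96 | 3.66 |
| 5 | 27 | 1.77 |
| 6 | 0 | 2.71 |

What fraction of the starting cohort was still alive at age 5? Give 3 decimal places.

0.027

l_5 = n_5/n_0 = 27/1000 = 0.027 → 0.027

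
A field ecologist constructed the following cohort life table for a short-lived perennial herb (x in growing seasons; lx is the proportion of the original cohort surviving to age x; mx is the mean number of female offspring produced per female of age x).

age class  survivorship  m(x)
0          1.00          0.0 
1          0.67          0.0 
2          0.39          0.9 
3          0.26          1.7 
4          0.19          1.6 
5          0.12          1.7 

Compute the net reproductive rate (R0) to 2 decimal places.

lx·mx by age: 0, 0, 0.351, 0.442, 0.304, 0.204
R0 = Σ lx·mx = 1.301 → 1.30

1.30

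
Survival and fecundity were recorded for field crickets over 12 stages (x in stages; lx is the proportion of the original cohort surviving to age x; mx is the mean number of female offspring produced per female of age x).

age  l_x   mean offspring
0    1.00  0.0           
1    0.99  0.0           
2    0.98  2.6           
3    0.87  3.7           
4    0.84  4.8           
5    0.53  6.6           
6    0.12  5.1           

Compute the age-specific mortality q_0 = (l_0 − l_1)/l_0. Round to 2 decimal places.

q_0 = (l_0 − l_1) / l_0 = (1 − 0.99) / 1
     = 0.01 / 1 = 0.01 → 0.01

0.01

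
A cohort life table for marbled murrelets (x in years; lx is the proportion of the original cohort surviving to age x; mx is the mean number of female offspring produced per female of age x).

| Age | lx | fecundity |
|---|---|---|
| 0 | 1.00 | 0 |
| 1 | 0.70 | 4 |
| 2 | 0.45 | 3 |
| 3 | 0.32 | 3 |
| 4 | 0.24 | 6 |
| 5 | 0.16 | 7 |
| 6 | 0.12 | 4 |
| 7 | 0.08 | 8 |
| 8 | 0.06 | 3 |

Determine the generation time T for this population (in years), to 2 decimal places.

lx·mx: 0, 2.8, 1.35, 0.96, 1.44, 1.12, 0.48, 0.64, 0.18 → R0 = 8.97
x·lx·mx: 0, 2.8, 2.7, 2.88, 5.76, 5.6, 2.88, 4.48, 1.44 → Σ = 28.54
T = 28.54 / 8.97 = 3.181717… → 3.18

3.18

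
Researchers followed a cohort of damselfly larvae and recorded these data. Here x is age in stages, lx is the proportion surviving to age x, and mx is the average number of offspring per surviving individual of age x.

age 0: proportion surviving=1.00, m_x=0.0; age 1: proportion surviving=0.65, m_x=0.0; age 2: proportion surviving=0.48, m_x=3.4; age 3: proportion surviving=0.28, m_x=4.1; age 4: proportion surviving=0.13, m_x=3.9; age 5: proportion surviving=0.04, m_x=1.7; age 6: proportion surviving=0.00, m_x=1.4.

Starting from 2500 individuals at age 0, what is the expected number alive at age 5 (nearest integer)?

Expected survivors = N0 · l_5 = 2500 × 0.04 = 100 → 100

100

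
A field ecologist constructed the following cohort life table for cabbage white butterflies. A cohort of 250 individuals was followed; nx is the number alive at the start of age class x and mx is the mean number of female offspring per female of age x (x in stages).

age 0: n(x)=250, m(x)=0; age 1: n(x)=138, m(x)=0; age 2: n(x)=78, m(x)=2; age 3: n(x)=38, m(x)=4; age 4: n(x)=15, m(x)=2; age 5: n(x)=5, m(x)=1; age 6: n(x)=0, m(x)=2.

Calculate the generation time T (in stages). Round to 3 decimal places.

lx = nx/n0 = nx/250: 1, 0.552, 0.312, 0.152, 0.06, 0.02, 0
lx·mx: 0, 0, 0.624, 0.608, 0.12, 0.02, 0 → R0 = 1.372
x·lx·mx: 0, 0, 1.248, 1.824, 0.48, 0.1, 0 → Σ = 3.652
T = 3.652 / 1.372 = 2.661808… → 2.662

2.662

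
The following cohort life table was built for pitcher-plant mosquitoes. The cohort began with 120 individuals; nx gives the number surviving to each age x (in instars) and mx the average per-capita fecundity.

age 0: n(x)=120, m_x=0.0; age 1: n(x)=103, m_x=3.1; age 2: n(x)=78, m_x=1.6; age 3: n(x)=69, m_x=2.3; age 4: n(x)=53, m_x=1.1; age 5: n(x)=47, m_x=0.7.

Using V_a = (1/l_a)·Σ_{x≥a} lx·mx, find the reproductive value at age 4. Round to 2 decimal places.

1.72

lx = nx/n0 = nx/120: 1, 0.85833…, 0.65, 0.575, 0.44167…, 0.39167…
lx·mx for x ≥ 4: 0.485833…, 0.274167… → sum = 0.76…
V_4 = 0.76… / l_4 = 0.76… / 0.441667… = 1.720755… → 1.72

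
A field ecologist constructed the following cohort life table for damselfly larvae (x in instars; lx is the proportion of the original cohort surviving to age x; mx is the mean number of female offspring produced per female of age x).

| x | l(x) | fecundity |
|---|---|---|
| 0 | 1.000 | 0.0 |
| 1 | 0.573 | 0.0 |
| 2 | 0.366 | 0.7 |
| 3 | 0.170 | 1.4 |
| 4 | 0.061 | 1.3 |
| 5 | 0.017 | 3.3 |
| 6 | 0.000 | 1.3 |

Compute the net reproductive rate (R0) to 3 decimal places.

0.630

lx·mx by age: 0, 0, 0.2562, 0.238, 0.0793, 0.0561, 0
R0 = Σ lx·mx = 0.6296 → 0.630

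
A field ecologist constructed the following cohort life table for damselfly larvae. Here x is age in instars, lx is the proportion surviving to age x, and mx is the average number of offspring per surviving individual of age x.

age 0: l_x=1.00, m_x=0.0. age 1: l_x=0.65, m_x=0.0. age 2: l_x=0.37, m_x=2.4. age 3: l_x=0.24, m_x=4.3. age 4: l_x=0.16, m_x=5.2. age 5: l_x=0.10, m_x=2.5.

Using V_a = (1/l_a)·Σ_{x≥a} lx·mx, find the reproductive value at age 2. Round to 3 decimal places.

lx·mx for x ≥ 2: 0.888, 1.032, 0.832, 0.25 → sum = 3.002
V_2 = 3.002 / l_2 = 3.002 / 0.37 = 8.113514… → 8.114

8.114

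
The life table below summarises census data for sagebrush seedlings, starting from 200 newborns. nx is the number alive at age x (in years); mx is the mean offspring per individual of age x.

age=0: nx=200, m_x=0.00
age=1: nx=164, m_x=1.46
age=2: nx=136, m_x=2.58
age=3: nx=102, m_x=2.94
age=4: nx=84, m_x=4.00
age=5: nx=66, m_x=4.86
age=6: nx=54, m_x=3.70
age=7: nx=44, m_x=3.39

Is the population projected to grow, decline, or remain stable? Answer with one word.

growing

lx = nx/n0 = nx/200: 1, 0.82, 0.68, 0.51, 0.42, 0.33, 0.27, 0.22
R0 = Σ lx·mx = 0 + 1.1972 + 1.7544 + 1.4994 + 1.68 + 1.6038 + 0.999 + 0.7458 = 9.4796
R0 > 1, so the population is growing.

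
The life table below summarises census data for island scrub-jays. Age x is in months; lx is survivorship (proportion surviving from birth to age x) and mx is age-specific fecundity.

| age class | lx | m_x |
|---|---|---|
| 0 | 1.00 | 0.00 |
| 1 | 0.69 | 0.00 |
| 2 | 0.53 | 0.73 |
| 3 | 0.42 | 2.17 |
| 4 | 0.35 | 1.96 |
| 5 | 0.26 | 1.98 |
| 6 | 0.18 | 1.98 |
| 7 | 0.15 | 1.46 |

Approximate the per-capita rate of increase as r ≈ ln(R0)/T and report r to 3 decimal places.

0.276

R0 = Σ lx·mx = 0 + 0 + 0.3869 + 0.9114 + 0.686 + 0.5148 + 0.3564 + 0.219 = 3.0745
Σ x·lx·mx = 12.4974; T = 12.4974/3.0745 = 4.06486…
r ≈ ln(R0)/T = ln(3.0745)/4.06486… = 0.27631… → 0.276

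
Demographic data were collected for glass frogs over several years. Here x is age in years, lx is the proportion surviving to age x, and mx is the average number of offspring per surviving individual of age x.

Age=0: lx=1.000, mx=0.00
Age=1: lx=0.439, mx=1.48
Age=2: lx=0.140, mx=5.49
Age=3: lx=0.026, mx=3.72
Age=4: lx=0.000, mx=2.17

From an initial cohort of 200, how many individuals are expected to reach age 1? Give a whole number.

Expected survivors = N0 · l_1 = 200 × 0.439 = 87.8 → 88

88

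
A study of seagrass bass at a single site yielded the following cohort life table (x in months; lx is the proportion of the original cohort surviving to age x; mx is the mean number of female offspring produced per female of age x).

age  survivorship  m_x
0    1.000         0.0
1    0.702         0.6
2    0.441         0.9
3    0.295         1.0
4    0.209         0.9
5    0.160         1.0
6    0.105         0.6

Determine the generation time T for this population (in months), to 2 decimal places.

2.64

lx·mx: 0, 0.4212, 0.3969, 0.295, 0.1881, 0.16, 0.063 → R0 = 1.5242
x·lx·mx: 0, 0.4212, 0.7938, 0.885, 0.7524, 0.8, 0.378 → Σ = 4.0304
T = 4.0304 / 1.5242 = 2.644272… → 2.64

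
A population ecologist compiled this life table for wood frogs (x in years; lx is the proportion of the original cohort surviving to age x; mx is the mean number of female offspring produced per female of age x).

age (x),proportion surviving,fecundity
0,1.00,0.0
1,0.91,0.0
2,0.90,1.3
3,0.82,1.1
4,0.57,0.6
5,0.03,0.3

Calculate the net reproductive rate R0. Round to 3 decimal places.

lx·mx by age: 0, 0, 1.17, 0.902, 0.342, 0.009
R0 = Σ lx·mx = 2.423 → 2.423

2.423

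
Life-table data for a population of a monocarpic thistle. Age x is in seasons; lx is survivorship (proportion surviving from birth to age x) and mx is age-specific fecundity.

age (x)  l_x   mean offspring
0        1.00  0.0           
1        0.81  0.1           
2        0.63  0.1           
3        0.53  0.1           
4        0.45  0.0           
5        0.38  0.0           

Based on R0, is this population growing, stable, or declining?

declining

R0 = Σ lx·mx = 0 + 0.081 + 0.063 + 0.053 + 0 + 0 = 0.197
R0 < 1, so the population is declining.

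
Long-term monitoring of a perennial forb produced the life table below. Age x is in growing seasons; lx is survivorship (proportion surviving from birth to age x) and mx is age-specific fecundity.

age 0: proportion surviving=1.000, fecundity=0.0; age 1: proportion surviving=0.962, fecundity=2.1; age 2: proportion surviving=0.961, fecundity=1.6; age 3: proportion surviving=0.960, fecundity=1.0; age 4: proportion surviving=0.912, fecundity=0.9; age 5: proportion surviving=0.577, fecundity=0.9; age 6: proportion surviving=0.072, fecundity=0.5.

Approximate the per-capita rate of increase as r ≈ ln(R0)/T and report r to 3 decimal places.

0.743

R0 = Σ lx·mx = 0 + 2.0202 + 1.5376 + 0.96 + 0.8208 + 0.5193 + 0.036 = 5.8939
Σ x·lx·mx = 14.0711; T = 14.0711/5.8939 = 2.3874…
r ≈ ln(R0)/T = ln(5.8939)/2.3874… = 0.74303… → 0.743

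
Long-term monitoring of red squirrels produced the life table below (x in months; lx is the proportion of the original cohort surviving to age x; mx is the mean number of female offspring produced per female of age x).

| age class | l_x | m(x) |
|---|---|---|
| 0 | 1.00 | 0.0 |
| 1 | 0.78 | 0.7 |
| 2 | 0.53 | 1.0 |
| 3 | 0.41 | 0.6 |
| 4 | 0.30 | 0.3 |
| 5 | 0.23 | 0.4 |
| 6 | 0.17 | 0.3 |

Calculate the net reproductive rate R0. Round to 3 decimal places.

lx·mx by age: 0, 0.546, 0.53, 0.246, 0.09, 0.092, 0.051
R0 = Σ lx·mx = 1.555 → 1.555

1.555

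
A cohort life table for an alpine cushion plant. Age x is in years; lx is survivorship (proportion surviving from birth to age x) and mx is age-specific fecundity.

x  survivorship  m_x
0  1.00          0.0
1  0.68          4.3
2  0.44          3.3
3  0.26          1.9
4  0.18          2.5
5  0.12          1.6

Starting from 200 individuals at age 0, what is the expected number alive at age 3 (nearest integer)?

52

Expected survivors = N0 · l_3 = 200 × 0.26 = 52 → 52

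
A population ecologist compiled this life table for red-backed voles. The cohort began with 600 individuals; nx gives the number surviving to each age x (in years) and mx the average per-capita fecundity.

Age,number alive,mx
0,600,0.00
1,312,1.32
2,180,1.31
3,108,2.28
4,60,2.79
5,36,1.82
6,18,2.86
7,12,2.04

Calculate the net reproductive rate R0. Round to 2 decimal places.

2.00

lx = nx/n0 = nx/600: 1, 0.52, 0.3, 0.18, 0.1, 0.06, 0.03, 0.02
lx·mx by age: 0, 0.6864, 0.393, 0.4104, 0.279, 0.1092, 0.0858, 0.0408
R0 = Σ lx·mx = 2.0046 → 2.00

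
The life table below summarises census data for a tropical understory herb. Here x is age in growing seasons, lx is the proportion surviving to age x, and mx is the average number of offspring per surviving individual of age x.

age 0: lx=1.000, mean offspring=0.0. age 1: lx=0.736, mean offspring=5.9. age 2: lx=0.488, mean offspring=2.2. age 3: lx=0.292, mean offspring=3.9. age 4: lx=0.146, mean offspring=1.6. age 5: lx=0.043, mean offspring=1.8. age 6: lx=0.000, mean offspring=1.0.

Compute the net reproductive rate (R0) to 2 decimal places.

lx·mx by age: 0, 4.3424, 1.0736, 1.1388, 0.2336, 0.0774, 0
R0 = Σ lx·mx = 6.8658 → 6.87

6.87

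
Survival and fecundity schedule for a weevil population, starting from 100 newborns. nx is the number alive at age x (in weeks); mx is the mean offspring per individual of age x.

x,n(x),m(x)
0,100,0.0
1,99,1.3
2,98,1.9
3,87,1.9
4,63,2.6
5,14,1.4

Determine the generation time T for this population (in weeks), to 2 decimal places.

2.64

lx = nx/n0 = nx/100: 1, 0.99, 0.98, 0.87, 0.63, 0.14
lx·mx: 0, 1.287, 1.862, 1.653, 1.638, 0.196 → R0 = 6.636
x·lx·mx: 0, 1.287, 3.724, 4.959, 6.552, 0.98 → Σ = 17.502
T = 17.502 / 6.636 = 2.637432… → 2.64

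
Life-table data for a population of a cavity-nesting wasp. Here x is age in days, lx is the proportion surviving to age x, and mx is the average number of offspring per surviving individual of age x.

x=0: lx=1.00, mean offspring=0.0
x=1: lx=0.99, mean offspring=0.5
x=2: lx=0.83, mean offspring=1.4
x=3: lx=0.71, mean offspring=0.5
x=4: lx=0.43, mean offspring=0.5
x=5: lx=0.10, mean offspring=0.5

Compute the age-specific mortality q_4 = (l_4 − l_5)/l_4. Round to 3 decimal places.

q_4 = (l_4 − l_5) / l_4 = (0.43 − 0.1) / 0.43
     = 0.33 / 0.43 = 0.767442… → 0.767

0.767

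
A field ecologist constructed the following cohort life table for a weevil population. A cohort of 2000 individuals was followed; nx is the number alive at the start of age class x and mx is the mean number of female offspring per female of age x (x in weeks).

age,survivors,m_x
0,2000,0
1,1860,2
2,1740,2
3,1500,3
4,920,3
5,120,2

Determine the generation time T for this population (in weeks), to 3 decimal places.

lx = nx/n0 = nx/2000: 1, 0.93, 0.87, 0.75, 0.46, 0.06
lx·mx: 0, 1.86, 1.74, 2.25, 1.38, 0.12 → R0 = 7.35
x·lx·mx: 0, 1.86, 3.48, 6.75, 5.52, 0.6 → Σ = 18.21
T = 18.21 / 7.35 = 2.477551… → 2.478

2.478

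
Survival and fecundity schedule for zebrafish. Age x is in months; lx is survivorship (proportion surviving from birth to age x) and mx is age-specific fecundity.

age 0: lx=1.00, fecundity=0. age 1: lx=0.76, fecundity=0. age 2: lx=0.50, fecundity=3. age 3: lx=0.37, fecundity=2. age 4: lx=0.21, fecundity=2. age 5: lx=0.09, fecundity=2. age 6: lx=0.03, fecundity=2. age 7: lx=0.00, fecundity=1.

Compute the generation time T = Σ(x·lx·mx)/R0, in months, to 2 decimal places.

2.81

lx·mx: 0, 0, 1.5, 0.74, 0.42, 0.18, 0.06, 0 → R0 = 2.9
x·lx·mx: 0, 0, 3, 2.22, 1.68, 0.9, 0.36, 0 → Σ = 8.16
T = 8.16 / 2.9 = 2.813793… → 2.81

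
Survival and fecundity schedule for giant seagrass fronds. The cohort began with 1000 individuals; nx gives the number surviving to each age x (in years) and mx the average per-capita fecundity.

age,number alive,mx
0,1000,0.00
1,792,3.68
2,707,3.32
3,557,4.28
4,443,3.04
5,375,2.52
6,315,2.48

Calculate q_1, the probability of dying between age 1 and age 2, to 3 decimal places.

0.107

lx = nx/n0 = nx/1000: 1, 0.792, 0.707, 0.557, 0.443, 0.375, 0.315
q_1 = (l_1 − l_2) / l_1 = (0.792 − 0.707) / 0.792
     = 0.085 / 0.792 = 0.107323… → 0.107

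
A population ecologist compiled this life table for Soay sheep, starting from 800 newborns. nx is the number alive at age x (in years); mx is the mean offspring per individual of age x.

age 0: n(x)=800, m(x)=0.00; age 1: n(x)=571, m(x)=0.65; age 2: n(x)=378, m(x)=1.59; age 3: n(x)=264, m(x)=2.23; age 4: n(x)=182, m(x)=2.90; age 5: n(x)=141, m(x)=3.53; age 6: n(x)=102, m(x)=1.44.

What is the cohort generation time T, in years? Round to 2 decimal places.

lx = nx/n0 = nx/800: 1, 0.71375, 0.4725, 0.33, 0.2275, 0.17625, 0.1275
lx·mx: 0, 0.463938…, 0.751275, 0.7359, 0.65975, 0.622163…, 0.1836 → R0 = 3.416625…
x·lx·mx: 0, 0.463938…, 1.50255, 2.2077, 2.639, 3.110813…, 1.1016 → Σ = 11.0256…
T = 11.0256… / 3.416625… = 3.227044… → 3.23

3.23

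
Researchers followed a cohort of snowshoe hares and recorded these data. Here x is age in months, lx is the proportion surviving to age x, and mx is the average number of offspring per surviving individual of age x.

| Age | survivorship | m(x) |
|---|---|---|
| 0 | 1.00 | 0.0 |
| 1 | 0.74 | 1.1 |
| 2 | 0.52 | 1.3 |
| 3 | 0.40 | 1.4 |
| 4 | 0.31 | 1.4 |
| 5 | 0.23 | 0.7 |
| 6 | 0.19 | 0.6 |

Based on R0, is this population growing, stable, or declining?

R0 = Σ lx·mx = 0 + 0.814 + 0.676 + 0.56 + 0.434 + 0.161 + 0.114 = 2.759
R0 > 1, so the population is growing.

growing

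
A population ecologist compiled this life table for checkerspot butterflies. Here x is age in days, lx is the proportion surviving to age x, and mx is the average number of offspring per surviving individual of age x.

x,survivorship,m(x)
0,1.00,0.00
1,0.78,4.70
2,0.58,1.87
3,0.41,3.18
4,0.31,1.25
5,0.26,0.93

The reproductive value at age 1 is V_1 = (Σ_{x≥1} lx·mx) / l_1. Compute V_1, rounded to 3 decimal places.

8.569

lx·mx for x ≥ 1: 3.666, 1.0846, 1.3038, 0.3875, 0.2418 → sum = 6.6837
V_1 = 6.6837 / l_1 = 6.6837 / 0.78 = 8.568846… → 8.569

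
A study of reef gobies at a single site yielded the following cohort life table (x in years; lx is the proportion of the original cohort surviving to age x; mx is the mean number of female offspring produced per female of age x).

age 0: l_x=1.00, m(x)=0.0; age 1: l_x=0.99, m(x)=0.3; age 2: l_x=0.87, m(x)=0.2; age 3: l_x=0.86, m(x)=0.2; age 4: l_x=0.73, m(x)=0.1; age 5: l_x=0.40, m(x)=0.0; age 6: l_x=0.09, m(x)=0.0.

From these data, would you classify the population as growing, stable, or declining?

declining

R0 = Σ lx·mx = 0 + 0.297 + 0.174 + 0.172 + 0.073 + 0 + 0 = 0.716
R0 < 1, so the population is declining.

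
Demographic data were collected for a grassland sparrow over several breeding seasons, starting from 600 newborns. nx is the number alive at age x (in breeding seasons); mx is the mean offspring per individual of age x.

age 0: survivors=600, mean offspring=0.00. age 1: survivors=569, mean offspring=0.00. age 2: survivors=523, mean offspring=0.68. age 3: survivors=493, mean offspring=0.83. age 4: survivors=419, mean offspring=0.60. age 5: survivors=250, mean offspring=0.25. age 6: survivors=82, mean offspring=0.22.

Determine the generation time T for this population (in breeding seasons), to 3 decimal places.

lx = nx/n0 = nx/600: 1, 0.94833…, 0.87167…, 0.82167…, 0.69833…, 0.41667…, 0.13667…
lx·mx: 0, 0, 0.592733…, 0.681983…, 0.419…, 0.104167…, 0.030067… → R0 = 1.82795…
x·lx·mx: 0, 0, 1.185467…, 2.04595…, 1.676…, 0.520833…, 0.1804… → Σ = 5.60865…
T = 5.60865… / 1.82795… = 3.068273… → 3.068

3.068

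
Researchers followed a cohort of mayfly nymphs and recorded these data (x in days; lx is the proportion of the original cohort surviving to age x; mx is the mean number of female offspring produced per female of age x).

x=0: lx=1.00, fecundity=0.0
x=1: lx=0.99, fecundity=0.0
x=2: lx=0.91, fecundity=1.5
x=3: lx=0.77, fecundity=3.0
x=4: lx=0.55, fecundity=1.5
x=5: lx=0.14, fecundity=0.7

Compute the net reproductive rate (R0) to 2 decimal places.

lx·mx by age: 0, 0, 1.365, 2.31, 0.825, 0.098
R0 = Σ lx·mx = 4.598 → 4.60

4.60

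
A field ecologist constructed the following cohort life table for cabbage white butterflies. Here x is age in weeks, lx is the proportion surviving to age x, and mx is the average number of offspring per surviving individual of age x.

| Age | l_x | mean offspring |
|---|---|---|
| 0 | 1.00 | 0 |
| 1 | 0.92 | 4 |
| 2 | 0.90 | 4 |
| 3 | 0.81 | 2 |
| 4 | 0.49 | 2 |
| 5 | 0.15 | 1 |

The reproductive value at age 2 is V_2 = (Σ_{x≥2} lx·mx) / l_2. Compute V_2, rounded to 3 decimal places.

lx·mx for x ≥ 2: 3.6, 1.62, 0.98, 0.15 → sum = 6.35
V_2 = 6.35 / l_2 = 6.35 / 0.9 = 7.055556… → 7.056

7.056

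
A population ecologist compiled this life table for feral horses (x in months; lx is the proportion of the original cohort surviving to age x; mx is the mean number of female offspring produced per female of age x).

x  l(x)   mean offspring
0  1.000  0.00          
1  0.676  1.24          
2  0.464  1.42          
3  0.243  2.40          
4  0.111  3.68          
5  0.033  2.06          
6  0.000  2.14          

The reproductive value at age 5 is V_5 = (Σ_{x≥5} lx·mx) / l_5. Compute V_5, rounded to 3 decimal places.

lx·mx for x ≥ 5: 0.06798, 0 → sum = 0.06798
V_5 = 0.06798 / l_5 = 0.06798 / 0.033 = 2.06 → 2.060

2.060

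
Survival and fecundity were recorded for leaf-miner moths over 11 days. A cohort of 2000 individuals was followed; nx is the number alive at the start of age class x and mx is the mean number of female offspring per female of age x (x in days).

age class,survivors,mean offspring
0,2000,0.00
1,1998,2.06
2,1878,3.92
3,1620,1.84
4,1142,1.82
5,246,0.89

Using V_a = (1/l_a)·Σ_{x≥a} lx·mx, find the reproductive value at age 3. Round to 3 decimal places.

lx = nx/n0 = nx/2000: 1, 0.999, 0.939, 0.81, 0.571, 0.123
lx·mx for x ≥ 3: 1.4904, 1.03922, 0.10947 → sum = 2.63909
V_3 = 2.63909 / l_3 = 2.63909 / 0.81 = 3.258136… → 3.258

3.258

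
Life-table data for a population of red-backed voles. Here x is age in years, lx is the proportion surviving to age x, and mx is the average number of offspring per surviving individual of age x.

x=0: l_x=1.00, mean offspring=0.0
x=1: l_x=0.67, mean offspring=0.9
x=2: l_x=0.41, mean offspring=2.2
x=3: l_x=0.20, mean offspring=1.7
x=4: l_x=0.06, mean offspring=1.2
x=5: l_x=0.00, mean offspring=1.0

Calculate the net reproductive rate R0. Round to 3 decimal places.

1.917

lx·mx by age: 0, 0.603, 0.902, 0.34, 0.072, 0
R0 = Σ lx·mx = 1.917 → 1.917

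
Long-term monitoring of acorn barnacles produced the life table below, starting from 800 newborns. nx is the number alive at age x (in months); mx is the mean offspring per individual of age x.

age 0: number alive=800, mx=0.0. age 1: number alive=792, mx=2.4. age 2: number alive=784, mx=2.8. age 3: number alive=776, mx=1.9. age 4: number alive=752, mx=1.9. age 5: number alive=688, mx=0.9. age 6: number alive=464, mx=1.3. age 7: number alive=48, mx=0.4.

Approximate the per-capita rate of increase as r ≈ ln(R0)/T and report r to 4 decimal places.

0.8256

lx = nx/n0 = nx/800: 1, 0.99, 0.98, 0.97, 0.94, 0.86, 0.58, 0.06
R0 = Σ lx·mx = 0 + 2.376 + 2.744 + 1.843 + 1.786 + 0.774 + 0.754 + 0.024 = 10.301
Σ x·lx·mx = 29.099; T = 29.099/10.301 = 2.82487…
r ≈ ln(R0)/T = ln(10.301)/2.82487… = 0.82561… → 0.8256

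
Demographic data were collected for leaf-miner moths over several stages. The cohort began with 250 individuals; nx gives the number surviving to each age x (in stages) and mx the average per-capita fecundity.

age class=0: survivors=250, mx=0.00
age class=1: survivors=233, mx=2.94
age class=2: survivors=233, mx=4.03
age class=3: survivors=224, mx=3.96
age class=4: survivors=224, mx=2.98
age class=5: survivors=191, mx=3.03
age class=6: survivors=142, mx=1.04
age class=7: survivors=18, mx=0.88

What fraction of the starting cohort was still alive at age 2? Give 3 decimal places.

l_2 = n_2/n_0 = 233/250 = 0.932 → 0.932

0.932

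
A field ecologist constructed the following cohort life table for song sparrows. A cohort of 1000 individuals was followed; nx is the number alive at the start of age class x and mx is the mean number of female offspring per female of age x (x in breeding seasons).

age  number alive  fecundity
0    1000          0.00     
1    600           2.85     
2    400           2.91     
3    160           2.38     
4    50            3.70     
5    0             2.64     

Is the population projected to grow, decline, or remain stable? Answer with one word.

growing

lx = nx/n0 = nx/1000: 1, 0.6, 0.4, 0.16, 0.05, 0
R0 = Σ lx·mx = 0 + 1.71 + 1.164 + 0.3808 + 0.185 + 0 = 3.4398
R0 > 1, so the population is growing.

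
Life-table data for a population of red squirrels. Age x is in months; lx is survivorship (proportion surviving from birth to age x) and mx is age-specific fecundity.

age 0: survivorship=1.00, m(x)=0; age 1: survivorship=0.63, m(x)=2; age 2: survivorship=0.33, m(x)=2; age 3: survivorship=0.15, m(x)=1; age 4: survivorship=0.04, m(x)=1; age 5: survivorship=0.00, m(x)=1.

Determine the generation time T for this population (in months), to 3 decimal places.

lx·mx: 0, 1.26, 0.66, 0.15, 0.04, 0 → R0 = 2.11
x·lx·mx: 0, 1.26, 1.32, 0.45, 0.16, 0 → Σ = 3.19
T = 3.19 / 2.11 = 1.511848… → 1.512

1.512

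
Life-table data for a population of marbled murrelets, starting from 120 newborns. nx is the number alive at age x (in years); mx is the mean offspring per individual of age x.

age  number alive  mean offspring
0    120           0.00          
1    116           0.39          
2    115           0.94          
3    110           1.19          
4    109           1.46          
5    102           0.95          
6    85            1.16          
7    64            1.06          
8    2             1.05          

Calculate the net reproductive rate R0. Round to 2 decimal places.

5.91

lx = nx/n0 = nx/120: 1, 0.96667…, 0.95833…, 0.91667…, 0.90833…, 0.85, 0.70833…, 0.53333…, 0.01667…
lx·mx by age: 0, 0.377…, 0.900833…, 1.090833…, 1.326167…, 0.8075, 0.821667…, 0.565333…, 0.0175…
R0 = Σ lx·mx = 5.906833… → 5.91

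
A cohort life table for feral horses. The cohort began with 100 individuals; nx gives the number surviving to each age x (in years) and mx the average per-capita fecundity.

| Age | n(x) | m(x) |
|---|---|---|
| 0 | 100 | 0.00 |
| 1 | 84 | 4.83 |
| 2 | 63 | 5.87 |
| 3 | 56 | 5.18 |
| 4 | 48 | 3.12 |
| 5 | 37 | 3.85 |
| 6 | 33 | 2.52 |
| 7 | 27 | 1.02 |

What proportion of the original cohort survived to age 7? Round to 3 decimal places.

0.270

l_7 = n_7/n_0 = 27/100 = 0.27 → 0.270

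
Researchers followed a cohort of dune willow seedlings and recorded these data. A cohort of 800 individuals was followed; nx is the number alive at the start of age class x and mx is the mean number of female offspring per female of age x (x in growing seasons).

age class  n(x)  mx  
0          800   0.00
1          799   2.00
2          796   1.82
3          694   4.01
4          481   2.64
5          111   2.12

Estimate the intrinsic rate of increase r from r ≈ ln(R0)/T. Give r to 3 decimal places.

0.851

lx = nx/n0 = nx/800: 1, 0.99875, 0.995, 0.8675, 0.60125, 0.13875
R0 = Σ lx·mx = 0 + 1.9975… + 1.8109 + 3.47868… + 1.5873… + 0.29415… = 9.168525…
Σ x·lx·mx = 23.875275…; T = 23.875275…/9.168525… = 2.60405…
r ≈ ln(R0)/T = ln(9.168525…)/2.60405… = 0.8509… → 0.851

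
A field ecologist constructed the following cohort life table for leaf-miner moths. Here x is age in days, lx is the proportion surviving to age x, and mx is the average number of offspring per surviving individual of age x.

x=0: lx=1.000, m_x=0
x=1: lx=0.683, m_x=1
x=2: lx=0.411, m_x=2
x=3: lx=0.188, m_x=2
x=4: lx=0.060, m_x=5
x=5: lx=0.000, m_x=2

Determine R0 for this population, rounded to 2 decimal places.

lx·mx by age: 0, 0.683, 0.822, 0.376, 0.3, 0
R0 = Σ lx·mx = 2.181 → 2.18

2.18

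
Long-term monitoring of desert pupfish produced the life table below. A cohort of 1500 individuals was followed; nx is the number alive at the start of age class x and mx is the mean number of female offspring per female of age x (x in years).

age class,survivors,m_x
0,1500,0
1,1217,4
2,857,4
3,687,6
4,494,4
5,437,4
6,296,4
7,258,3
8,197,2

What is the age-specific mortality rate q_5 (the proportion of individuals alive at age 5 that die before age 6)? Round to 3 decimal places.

lx = nx/n0 = nx/1500: 1, 0.81133…, 0.57133…, 0.458, 0.32933…, 0.29133…, 0.19733…, 0.172, 0.13133…
q_5 = (l_5 − l_6) / l_5 = (0.291333… − 0.197333…) / 0.291333…
     = 0.094… / 0.291333… = 0.322654… → 0.323

0.323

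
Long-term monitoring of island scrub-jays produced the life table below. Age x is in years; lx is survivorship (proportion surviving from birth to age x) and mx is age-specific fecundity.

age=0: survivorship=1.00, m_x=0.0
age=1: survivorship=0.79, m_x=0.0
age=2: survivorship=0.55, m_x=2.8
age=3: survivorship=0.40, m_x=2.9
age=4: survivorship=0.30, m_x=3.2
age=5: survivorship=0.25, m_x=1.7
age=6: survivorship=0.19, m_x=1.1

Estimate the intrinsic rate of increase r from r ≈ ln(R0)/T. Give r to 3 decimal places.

0.454

R0 = Σ lx·mx = 0 + 0 + 1.54 + 1.16 + 0.96 + 0.425 + 0.209 = 4.294
Σ x·lx·mx = 13.779; T = 13.779/4.294 = 3.2089…
r ≈ ln(R0)/T = ln(4.294)/3.2089… = 0.45412… → 0.454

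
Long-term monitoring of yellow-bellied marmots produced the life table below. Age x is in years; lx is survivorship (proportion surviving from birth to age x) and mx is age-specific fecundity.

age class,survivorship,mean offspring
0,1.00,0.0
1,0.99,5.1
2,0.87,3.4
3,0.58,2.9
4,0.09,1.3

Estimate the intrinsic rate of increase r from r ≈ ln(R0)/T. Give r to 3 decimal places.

R0 = Σ lx·mx = 0 + 5.049 + 2.958 + 1.682 + 0.117 = 9.806
Σ x·lx·mx = 16.479; T = 16.479/9.806 = 1.6805…
r ≈ ln(R0)/T = ln(9.806)/1.6805… = 1.35852… → 1.359

1.359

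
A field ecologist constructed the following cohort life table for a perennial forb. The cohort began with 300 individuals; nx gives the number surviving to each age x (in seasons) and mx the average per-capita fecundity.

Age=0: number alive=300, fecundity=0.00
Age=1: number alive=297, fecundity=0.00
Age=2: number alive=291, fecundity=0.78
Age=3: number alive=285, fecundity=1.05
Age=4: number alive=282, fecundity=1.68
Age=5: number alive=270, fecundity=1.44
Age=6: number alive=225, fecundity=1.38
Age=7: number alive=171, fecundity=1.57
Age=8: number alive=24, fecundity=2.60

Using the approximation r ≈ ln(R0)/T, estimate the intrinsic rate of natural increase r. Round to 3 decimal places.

0.412

lx = nx/n0 = nx/300: 1, 0.99, 0.97, 0.95, 0.94, 0.9, 0.75, 0.57, 0.08
R0 = Σ lx·mx = 0 + 0 + 0.7566 + 0.9975 + 1.5792 + 1.296 + 1.035 + 0.8949 + 0.208 = 6.7672
Σ x·lx·mx = 31.4408; T = 31.4408/6.7672 = 4.64606…
r ≈ ln(R0)/T = ln(6.7672)/4.64606… = 0.41155… → 0.412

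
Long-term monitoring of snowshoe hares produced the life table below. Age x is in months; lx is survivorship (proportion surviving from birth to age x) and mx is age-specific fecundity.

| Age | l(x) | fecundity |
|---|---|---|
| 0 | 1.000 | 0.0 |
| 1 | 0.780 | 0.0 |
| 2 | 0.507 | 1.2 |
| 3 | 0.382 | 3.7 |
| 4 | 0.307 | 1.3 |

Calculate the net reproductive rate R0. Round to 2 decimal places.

lx·mx by age: 0, 0, 0.6084, 1.4134, 0.3991
R0 = Σ lx·mx = 2.4209 → 2.42

2.42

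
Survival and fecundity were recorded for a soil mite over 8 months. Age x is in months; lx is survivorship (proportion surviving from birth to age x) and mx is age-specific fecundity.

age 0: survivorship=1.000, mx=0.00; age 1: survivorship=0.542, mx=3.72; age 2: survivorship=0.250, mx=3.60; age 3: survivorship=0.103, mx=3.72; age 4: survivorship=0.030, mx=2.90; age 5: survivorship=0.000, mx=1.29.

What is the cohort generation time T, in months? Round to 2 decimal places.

1.57

lx·mx: 0, 2.01624, 0.9, 0.38316, 0.087, 0 → R0 = 3.3864
x·lx·mx: 0, 2.01624, 1.8, 1.14948, 0.348, 0 → Σ = 5.31372
T = 5.31372 / 3.3864 = 1.569135… → 1.57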